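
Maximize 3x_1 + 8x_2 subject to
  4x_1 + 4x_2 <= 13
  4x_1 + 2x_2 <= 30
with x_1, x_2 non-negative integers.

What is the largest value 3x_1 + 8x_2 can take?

The continuous relaxation peaks at (0, 3.25) with value 26.00; rounding to a feasible lattice point costs some objective.
(x_1,x_2)=(0,3): 4·0+4·3=12≤13, 4·0+2·3=6≤30, objective 24.
(x_1,x_2)=(1,2): 4·1+4·2=12≤13, 4·1+2·2=8≤30, objective 19.
(x_1,x_2)=(0,2): 4·0+4·2=8≤13, 4·0+2·2=4≤30, objective 16.
No feasible integer point exceeds 24.

24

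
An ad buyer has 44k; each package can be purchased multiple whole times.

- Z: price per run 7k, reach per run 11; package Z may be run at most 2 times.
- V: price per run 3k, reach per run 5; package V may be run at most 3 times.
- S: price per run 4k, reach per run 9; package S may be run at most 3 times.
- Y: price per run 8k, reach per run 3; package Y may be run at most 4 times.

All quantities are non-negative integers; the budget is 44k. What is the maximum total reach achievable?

67

This is a bounded integer knapsack.
S has the best ratio (9/4); taking only S gives at most 3×9 = 27 (stopped by the supply cap of 3).
Mixing does better — 2×Z, 3×V, 3×S, and 1×Y: price 43 ≤ 44, reach 2·11 + 3·5 + 3·9 + 1·3 = 67.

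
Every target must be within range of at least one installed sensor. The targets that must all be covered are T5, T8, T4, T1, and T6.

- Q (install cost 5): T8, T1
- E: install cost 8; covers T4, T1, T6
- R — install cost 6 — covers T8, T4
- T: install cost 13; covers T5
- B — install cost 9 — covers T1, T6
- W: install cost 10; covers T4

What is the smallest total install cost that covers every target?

26

Choose Q, E, and T: together they cover T5, T8, T4, T1, T6 — every target.
Total install cost: 5 + 8 + 13 = 26.
No cover costs less than 26.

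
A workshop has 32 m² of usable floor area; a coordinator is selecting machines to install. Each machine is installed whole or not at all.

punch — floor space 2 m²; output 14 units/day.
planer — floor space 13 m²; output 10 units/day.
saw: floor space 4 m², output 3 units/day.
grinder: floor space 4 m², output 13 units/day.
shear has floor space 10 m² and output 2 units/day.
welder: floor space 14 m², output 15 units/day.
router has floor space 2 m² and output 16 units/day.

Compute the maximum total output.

Allowing fractional choices, the relaxed optimum would be about 65.7, but machines are indivisible.
punch + saw + grinder + welder + router: floor space 2 + 4 + 4 + 14 + 2 = 26 ≤ 32, output 14 + 3 + 13 + 15 + 16 = 61.
punch + grinder + welder + router: floor space 2 + 4 + 14 + 2 = 22 ≤ 32, output 14 + 13 + 15 + 16 = 58.
punch + grinder + shear + welder + router: floor space 2 + 4 + 10 + 14 + 2 = 32 ≤ 32, output 14 + 13 + 2 + 15 + 16 = 60.
Best is punch, saw, grinder, welder, and router with total output 61.

61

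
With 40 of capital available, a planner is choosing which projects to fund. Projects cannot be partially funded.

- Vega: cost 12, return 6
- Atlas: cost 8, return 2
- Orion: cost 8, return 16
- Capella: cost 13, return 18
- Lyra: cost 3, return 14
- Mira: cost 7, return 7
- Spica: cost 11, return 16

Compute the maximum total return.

This is an integer program with binary decision variables.
Take Orion, Capella, Lyra, and Spica: cost 8 + 13 + 3 + 11 = 35 ≤ 40, return 16 + 18 + 14 + 16 = 64.
No other feasible combination does better.

64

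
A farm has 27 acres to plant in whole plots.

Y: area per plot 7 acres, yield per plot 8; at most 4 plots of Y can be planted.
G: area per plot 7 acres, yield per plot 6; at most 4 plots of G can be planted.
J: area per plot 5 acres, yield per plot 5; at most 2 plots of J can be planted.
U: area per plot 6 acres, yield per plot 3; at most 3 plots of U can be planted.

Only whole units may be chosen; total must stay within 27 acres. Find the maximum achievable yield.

29

3×Y and 1×J: area 26 ≤ 27, yield 3·8 + 1·5 = 29.
2×Y, 1×G, and 1×J: area 26 ≤ 27, yield 2·8 + 1·6 + 1·5 = 27.
Best is 29.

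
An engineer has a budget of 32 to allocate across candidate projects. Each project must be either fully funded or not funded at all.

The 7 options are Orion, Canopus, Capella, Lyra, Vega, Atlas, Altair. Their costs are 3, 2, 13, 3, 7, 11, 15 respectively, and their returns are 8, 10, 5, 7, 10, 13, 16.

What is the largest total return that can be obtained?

Take Orion, Canopus, Lyra, Vega, and Altair: cost 3 + 2 + 3 + 7 + 15 = 30 ≤ 32, return 8 + 10 + 7 + 10 + 16 = 51.
No other feasible combination does better.

51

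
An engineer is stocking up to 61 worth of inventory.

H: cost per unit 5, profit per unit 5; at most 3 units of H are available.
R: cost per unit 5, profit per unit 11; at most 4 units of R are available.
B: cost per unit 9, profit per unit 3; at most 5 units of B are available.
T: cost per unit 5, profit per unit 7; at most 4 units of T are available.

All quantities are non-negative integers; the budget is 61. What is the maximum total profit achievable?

3×H, 4×R, and 4×T: cost 55 ≤ 61, profit 3·5 + 4·11 + 4·7 = 87.
2×H, 4×R, 1×B, and 4×T: cost 59 ≤ 61, profit 2·5 + 4·11 + 1·3 + 4·7 = 85.
Best is 87.

87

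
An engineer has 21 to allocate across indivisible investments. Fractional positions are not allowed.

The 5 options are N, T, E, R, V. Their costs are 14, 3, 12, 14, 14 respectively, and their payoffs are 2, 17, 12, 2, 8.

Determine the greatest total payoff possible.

This is a 0-1 knapsack instance.
T + V: cost 3 + 14 = 17 ≤ 21, payoff 17 + 8 = 25.
N + T: cost 14 + 3 = 17 ≤ 21, payoff 2 + 17 = 19.
T + E: cost 3 + 12 = 15 ≤ 21, payoff 17 + 12 = 29.
Best is T and E with total payoff 29.

29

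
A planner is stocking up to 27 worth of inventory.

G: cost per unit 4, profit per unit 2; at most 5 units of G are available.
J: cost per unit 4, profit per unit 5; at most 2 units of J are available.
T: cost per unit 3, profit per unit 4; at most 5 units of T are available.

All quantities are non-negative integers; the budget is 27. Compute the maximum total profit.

Take 1×G, 2×J, and 5×T: cost 27 ≤ 27, profit 1·2 + 2·5 + 5·4 = 32.
T has the best ratio (4/3) and is taken to its limit of 5; remaining capacity is filled optimally with the others.

32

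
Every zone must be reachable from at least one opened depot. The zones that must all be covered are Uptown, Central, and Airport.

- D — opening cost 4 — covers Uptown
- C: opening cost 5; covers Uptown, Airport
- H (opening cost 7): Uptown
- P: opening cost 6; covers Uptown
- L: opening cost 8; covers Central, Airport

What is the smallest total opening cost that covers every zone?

12

The greedy cost-per-new-zone heuristic would pick C and L for 13, but a cheaper cover exists.
Choose D and L: together they cover Uptown, Central, Airport — every zone.
Total opening cost: 4 + 8 = 12.
No cover costs less than 12.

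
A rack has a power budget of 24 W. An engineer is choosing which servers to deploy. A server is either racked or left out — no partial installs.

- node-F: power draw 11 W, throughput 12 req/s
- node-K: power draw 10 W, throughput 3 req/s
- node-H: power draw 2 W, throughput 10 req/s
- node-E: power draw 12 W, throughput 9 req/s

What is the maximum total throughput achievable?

This is an integer program with binary decision variables.
Allowing fractional choices, the relaxed optimum would be about 30.2, but servers are indivisible.
node-F + node-K + node-H: power draw 11 + 10 + 2 = 23 ≤ 24, throughput 12 + 3 + 10 = 25.
node-K + node-H + node-E: power draw 10 + 2 + 12 = 24 ≤ 24, throughput 3 + 10 + 9 = 22.
node-F + node-H: power draw 11 + 2 = 13 ≤ 24, throughput 12 + 10 = 22.
Best is node-F, node-K, and node-H with total throughput 25.

25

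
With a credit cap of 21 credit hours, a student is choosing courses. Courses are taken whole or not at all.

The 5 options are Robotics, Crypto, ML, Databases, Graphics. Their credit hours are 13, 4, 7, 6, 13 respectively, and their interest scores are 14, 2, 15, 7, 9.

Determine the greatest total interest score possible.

29

Allowing fractional choices, the relaxed optimum would be about 30.6, but courses are indivisible.
ML + Graphics: credit hours 7 + 13 = 20 ≤ 21, interest score 15 + 9 = 24.
Crypto + ML + Databases: credit hours 4 + 7 + 6 = 17 ≤ 21, interest score 2 + 15 + 7 = 24.
Robotics + ML: credit hours 13 + 7 = 20 ≤ 21, interest score 14 + 15 = 29.
Best is Robotics and ML with total interest score 29.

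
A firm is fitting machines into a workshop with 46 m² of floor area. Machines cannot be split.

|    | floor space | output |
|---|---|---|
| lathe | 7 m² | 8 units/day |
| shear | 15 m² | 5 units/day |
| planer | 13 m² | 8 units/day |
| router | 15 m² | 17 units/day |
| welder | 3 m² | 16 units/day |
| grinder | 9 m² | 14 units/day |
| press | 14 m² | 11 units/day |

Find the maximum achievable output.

Allowing fractional choices, the relaxed optimum would be about 64.4, but machines are indivisible.
router + welder + grinder + press: floor space 15 + 3 + 9 + 14 = 41 ≤ 46, output 17 + 16 + 14 + 11 = 58.
lathe + planer + welder + grinder + press: floor space 7 + 13 + 3 + 9 + 14 = 46 ≤ 46, output 8 + 8 + 16 + 14 + 11 = 57.
Best is router, welder, grinder, and press with total output 58.

58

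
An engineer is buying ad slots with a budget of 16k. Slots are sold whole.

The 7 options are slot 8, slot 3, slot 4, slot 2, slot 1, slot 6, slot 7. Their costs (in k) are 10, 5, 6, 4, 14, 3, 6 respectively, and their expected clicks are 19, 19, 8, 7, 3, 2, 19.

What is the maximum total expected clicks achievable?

45

Allowing fractional choices, the relaxed optimum would be about 47.5, but ad slots are indivisible.
slot 3 + slot 6 + slot 7: cost 5 + 3 + 6 = 14 ≤ 16, expected clicks 19 + 2 + 19 = 40.
slot 3 + slot 2 + slot 7: cost 5 + 4 + 6 = 15 ≤ 16, expected clicks 19 + 7 + 19 = 45.
Best is slot 3, slot 2, and slot 7 with total expected clicks 45.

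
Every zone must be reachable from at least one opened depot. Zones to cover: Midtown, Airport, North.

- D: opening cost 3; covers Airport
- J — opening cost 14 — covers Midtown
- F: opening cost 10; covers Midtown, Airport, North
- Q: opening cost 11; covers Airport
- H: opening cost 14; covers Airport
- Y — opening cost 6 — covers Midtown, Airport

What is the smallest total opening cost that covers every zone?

10

The greedy cost-per-new-zone heuristic would pick D and F for 13, but a cheaper cover exists.
F alone covers Midtown, Airport, North — every zone.
Total opening cost: 10.
No cover costs less than 10.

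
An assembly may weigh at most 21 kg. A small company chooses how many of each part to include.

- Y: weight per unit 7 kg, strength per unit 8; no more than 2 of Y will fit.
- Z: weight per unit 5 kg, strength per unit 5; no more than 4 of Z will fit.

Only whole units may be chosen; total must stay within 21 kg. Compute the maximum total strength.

21

Y has the best ratio (8/7); taking only Y gives at most 2×8 = 16 (stopped by the supply cap of 2).
Mixing does better — 2×Y and 1×Z: weight 19 ≤ 21, strength 2·8 + 1·5 = 21.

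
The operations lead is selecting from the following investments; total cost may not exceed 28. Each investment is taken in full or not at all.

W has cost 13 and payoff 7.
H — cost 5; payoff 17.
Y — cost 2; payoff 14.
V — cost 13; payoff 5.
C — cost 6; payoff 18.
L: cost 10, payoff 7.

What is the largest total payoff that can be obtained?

W + H + Y + C: cost 13 + 5 + 2 + 6 = 26 ≤ 28, payoff 7 + 17 + 14 + 18 = 56.
H + Y + C + L: cost 5 + 2 + 6 + 10 = 23 ≤ 28, payoff 17 + 14 + 18 + 7 = 56.
The maximum payoff is 56; one optimal choice is H, Y, C, and L.

56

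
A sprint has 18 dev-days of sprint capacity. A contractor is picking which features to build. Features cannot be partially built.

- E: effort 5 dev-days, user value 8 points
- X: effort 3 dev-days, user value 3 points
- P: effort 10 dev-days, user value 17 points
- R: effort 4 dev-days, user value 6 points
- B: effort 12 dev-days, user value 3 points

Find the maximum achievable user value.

28

Treat it as a binary knapsack problem.
Allowing fractional choices, the relaxed optimum would be about 29.5, but features are indivisible.
E + P: effort 5 + 10 = 15 ≤ 18, user value 8 + 17 = 25.
E + X + P: effort 5 + 3 + 10 = 18 ≤ 18, user value 8 + 3 + 17 = 28.
X + P + R: effort 3 + 10 + 4 = 17 ≤ 18, user value 3 + 17 + 6 = 26.
Best is E, X, and P with total user value 28.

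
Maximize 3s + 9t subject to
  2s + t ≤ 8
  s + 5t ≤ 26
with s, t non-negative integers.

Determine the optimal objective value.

(s,t)=(1,5): 2·1+1·5=7≤8, 1·1+5·5=26≤26, objective 48.
(s,t)=(0,5): 2·0+1·5=5≤8, 1·0+5·5=25≤26, objective 45.
(s,t)=(2,4): 2·2+1·4=8≤8, 1·2+5·4=22≤26, objective 42.
The best lattice point is (1,5), giving 48.

48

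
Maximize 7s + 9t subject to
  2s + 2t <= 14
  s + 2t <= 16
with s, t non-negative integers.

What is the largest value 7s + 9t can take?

63

(s,t)=(0,7): 2·0+2·7=14≤14, 1·0+2·7=14≤16, objective 63.
(s,t)=(1,6): 2·1+2·6=14≤14, 1·1+2·6=13≤16, objective 61.
(s,t)=(0,6): 2·0+2·6=12≤14, 1·0+2·6=12≤16, objective 54.
The best lattice point is (0,7), giving 63.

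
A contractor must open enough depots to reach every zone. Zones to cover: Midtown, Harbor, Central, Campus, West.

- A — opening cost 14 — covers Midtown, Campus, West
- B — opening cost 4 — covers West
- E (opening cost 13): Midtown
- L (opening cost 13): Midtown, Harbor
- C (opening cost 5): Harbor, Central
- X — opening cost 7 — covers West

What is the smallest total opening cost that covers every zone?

19

Choose A and C: together they cover Midtown, Harbor, Central, Campus, West — every zone.
Total opening cost: 14 + 5 = 19.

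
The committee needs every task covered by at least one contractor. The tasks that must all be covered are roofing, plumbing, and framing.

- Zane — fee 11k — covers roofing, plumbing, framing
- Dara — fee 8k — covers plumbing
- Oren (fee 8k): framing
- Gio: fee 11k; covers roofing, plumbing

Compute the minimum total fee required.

This is an integer covering problem.
Zane alone covers roofing, plumbing, framing — every task.
Total fee: 11.
No cover costs less than 11.

11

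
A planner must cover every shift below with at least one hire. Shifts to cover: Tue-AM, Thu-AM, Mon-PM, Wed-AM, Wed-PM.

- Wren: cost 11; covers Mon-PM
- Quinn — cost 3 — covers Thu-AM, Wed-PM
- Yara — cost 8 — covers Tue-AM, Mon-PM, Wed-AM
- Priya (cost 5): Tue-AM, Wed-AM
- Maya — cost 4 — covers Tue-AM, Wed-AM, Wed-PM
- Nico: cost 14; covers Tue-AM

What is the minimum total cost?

11

This is an integer covering problem.
The greedy cost-per-new-shift heuristic would pick Maya, Quinn, and Yara for 15, but a cheaper cover exists.
Choose Quinn and Yara: together they cover Tue-AM, Thu-AM, Mon-PM, Wed-AM, Wed-PM — every shift.
Total cost: 3 + 8 = 11.
No cover costs less than 11.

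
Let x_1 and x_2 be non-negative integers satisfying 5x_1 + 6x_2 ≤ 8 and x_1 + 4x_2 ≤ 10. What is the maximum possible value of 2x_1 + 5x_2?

5

(x_1,x_2)=(0,1): 5·0+6·1=6≤8, 1·0+4·1=4≤10, objective 5.
(x_1,x_2)=(1,0): 5·1+6·0=5≤8, 1·1+4·0=1≤10, objective 2.
(x_1,x_2)=(0,0): 5·0+6·0=0≤8, 1·0+4·0=0≤10, objective 0.
Maximum is 5 at (x_1,x_2)=(0,1).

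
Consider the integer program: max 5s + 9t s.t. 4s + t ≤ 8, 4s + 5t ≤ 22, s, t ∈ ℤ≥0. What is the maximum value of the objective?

36

(s,t)=(0,4) is feasible, giving 36.
(s,t)=(1,3) is feasible, giving 32.
(s,t)=(0,3) is feasible, giving 27.
The best lattice point is (0,4), giving 36.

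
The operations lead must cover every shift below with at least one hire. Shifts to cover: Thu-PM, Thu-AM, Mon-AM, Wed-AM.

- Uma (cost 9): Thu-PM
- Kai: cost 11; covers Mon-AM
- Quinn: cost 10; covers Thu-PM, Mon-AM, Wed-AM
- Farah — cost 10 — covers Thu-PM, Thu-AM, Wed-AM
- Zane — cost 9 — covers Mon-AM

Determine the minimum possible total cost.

Choose Farah and Zane: together they cover Thu-PM, Thu-AM, Mon-AM, Wed-AM — every shift.
Total cost: 10 + 9 = 19.

19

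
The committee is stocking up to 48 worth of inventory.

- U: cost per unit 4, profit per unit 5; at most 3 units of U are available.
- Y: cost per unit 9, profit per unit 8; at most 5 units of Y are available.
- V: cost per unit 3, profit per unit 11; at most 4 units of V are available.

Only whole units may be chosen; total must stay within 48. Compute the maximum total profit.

Take 2×U, 3×Y, and 4×V: cost 47 ≤ 48, profit 2·5 + 3·8 + 4·11 = 78.
V has the best ratio (11/3) and is taken to its limit of 4; remaining capacity is filled optimally with the others.

78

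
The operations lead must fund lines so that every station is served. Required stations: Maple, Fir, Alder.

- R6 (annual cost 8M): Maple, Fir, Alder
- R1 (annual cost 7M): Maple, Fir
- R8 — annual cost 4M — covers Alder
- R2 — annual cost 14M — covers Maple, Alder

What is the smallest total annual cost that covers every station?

R6 alone covers Maple, Fir, Alder — every station.
Total annual cost: 8.
No cover costs less than 8.

8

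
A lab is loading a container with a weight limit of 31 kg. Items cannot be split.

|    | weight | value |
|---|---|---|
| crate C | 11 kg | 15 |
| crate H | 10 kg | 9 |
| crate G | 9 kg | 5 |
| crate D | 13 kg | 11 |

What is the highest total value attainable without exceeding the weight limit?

Take crate C, crate H, and crate G: weight 11 + 10 + 9 = 30 ≤ 31, value 15 + 9 + 5 = 29.
No other feasible combination does better.

29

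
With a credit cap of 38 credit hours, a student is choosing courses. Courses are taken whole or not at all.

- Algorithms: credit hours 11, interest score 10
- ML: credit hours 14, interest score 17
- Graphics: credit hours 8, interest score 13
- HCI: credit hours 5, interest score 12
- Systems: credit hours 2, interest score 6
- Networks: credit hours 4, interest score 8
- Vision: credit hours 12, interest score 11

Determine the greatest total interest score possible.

56

ML + HCI + Systems + Networks + Vision: credit hours 14 + 5 + 2 + 4 + 12 = 37 ≤ 38, interest score 17 + 12 + 6 + 8 + 11 = 54.
ML + Graphics + HCI + Systems + Networks: credit hours 14 + 8 + 5 + 2 + 4 = 33 ≤ 38, interest score 17 + 13 + 12 + 6 + 8 = 56.
Best is ML, Graphics, HCI, Systems, and Networks with total interest score 56.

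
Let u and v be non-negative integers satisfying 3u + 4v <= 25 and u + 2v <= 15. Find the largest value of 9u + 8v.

72

The continuous relaxation peaks at (8.33, 0) with value 75.00; rounding to a feasible lattice point costs some objective.
(u,v)=(8,0): 3·8+4·0=24≤25, 1·8+2·0=8≤15, objective 72.
(u,v)=(7,1): 3·7+4·1=25≤25, 1·7+2·1=9≤15, objective 71.
(u,v)=(7,0): 3·7+4·0=21≤25, 1·7+2·0=7≤15, objective 63.
No feasible integer point exceeds 72.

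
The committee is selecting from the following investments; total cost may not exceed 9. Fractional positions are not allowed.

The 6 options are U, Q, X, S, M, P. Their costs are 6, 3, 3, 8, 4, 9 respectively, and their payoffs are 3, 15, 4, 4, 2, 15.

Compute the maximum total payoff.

Q + M: cost 3 + 4 = 7 ≤ 9, payoff 15 + 2 = 17.
Q + X: cost 3 + 3 = 6 ≤ 9, payoff 15 + 4 = 19.
U + Q: cost 6 + 3 = 9 ≤ 9, payoff 3 + 15 = 18.
Best is Q and X with total payoff 19.

19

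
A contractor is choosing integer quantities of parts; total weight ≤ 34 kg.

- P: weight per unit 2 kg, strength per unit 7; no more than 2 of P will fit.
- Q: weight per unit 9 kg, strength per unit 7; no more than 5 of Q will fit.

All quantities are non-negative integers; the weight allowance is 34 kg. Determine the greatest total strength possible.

35

P has the best ratio (7/2); taking only P gives at most 2×7 = 14 (stopped by the supply cap of 2).
Mixing does better — 2×P and 3×Q: weight 31 ≤ 34, strength 2·7 + 3·7 = 35.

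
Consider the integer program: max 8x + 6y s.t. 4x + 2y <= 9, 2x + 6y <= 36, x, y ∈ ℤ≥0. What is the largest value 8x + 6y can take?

24

The continuous relaxation peaks at (0, 4.5) with value 27.00; rounding to a feasible lattice point costs some objective.
(x,y)=(0,4) is feasible, giving 24.
(x,y)=(0,3) is feasible, giving 18.
No feasible integer point exceeds 24.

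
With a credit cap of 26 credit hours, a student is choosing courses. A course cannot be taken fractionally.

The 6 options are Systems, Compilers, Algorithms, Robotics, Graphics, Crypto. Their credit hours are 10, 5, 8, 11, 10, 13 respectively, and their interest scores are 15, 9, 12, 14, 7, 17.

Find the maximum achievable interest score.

Allowing fractional choices, the relaxed optimum would be about 39.9, but courses are indivisible.
Systems + Compilers + Algorithms: credit hours 10 + 5 + 8 = 23 ≤ 26, interest score 15 + 9 + 12 = 36.
Systems + Compilers + Robotics: credit hours 10 + 5 + 11 = 26 ≤ 26, interest score 15 + 9 + 14 = 38.
Compilers + Algorithms + Crypto: credit hours 5 + 8 + 13 = 26 ≤ 26, interest score 9 + 12 + 17 = 38.
The maximum interest score is 38; one optimal choice is Systems, Compilers, and Robotics.

38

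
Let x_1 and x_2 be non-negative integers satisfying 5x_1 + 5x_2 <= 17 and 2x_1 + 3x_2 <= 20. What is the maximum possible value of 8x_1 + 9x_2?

(x_1,x_2)=(0,3): 5·0+5·3=15≤17, 2·0+3·3=9≤20, objective 27.
(x_1,x_2)=(1,2): 5·1+5·2=15≤17, 2·1+3·2=8≤20, objective 26.
(x_1,x_2)=(0,2): 5·0+5·2=10≤17, 2·0+3·2=6≤20, objective 18.
The best lattice point is (0,3), giving 27.

27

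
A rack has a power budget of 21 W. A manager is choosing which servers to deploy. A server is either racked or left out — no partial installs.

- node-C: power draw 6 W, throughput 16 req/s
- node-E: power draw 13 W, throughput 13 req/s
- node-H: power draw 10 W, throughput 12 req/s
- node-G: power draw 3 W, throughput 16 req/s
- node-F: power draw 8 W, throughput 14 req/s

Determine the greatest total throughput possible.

Take node-C, node-G, and node-F: power draw 6 + 3 + 8 = 17 ≤ 21, throughput 16 + 16 + 14 = 46.
No other feasible combination does better.

46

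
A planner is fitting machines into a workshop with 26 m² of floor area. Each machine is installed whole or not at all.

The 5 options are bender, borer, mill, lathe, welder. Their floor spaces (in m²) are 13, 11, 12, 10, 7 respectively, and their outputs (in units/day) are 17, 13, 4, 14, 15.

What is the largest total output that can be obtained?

This is an integer program with binary decision variables.
Take bender and welder: floor space 13 + 7 = 20 ≤ 26, output 17 + 15 = 32.
No other feasible combination does better.

32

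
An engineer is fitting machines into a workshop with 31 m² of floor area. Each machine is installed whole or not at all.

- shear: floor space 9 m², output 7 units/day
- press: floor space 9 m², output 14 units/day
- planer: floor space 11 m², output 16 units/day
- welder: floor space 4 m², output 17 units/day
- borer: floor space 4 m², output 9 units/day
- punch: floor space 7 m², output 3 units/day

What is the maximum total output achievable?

Allowing fractional choices, the relaxed optimum would be about 58.3, but machines are indivisible.
shear + planer + welder + borer: floor space 9 + 11 + 4 + 4 = 28 ≤ 31, output 7 + 16 + 17 + 9 = 49.
press + planer + welder + punch: floor space 9 + 11 + 4 + 7 = 31 ≤ 31, output 14 + 16 + 17 + 3 = 50.
press + planer + welder + borer: floor space 9 + 11 + 4 + 4 = 28 ≤ 31, output 14 + 16 + 17 + 9 = 56.
Best is press, planer, welder, and borer with total output 56.

56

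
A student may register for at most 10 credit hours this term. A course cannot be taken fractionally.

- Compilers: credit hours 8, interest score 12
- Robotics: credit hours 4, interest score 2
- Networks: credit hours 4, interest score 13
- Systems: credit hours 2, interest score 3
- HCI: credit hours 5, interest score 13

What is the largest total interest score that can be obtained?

Robotics + Networks + Systems: credit hours 4 + 4 + 2 = 10 ≤ 10, interest score 2 + 13 + 3 = 18.
Networks + HCI: credit hours 4 + 5 = 9 ≤ 10, interest score 13 + 13 = 26.
Best is Networks and HCI with total interest score 26.

26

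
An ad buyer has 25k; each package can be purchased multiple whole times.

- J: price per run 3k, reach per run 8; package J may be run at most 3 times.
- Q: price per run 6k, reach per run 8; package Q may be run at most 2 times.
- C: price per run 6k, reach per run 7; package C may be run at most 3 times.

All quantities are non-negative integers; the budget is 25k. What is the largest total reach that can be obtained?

40

This is a bounded integer knapsack.
J has the best ratio (8/3); taking only J gives at most 3×8 = 24 (stopped by the supply cap of 3).
Mixing does better — 3×J and 2×Q: price 21 ≤ 25, reach 3·8 + 2·8 = 40.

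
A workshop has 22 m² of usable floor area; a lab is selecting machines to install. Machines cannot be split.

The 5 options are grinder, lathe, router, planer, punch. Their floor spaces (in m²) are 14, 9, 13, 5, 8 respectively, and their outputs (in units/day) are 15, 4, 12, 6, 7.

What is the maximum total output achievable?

Allowing fractional choices, the relaxed optimum would be about 23.8, but machines are indivisible.
grinder + punch: floor space 14 + 8 = 22 ≤ 22, output 15 + 7 = 22.
router + punch: floor space 13 + 8 = 21 ≤ 22, output 12 + 7 = 19.
grinder + planer: floor space 14 + 5 = 19 ≤ 22, output 15 + 6 = 21.
Best is grinder and punch with total output 22.

22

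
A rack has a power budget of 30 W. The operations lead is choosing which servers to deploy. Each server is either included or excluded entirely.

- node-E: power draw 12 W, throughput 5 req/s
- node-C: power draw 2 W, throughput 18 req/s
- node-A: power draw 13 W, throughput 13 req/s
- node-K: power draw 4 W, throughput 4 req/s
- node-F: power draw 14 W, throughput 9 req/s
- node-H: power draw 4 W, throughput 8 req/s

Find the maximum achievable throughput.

Treat it as a binary knapsack problem.
Allowing fractional choices, the relaxed optimum would be about 47.5, but servers are indivisible.
node-C + node-A + node-F: power draw 2 + 13 + 14 = 29 ≤ 30, throughput 18 + 13 + 9 = 40.
node-C + node-A + node-K + node-H: power draw 2 + 13 + 4 + 4 = 23 ≤ 30, throughput 18 + 13 + 4 + 8 = 43.
Best is node-C, node-A, node-K, and node-H with total throughput 43.

43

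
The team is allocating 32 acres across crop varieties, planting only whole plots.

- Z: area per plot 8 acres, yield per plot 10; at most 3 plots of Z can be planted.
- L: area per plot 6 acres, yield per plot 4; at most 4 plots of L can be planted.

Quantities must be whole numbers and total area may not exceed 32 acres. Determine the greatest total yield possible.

This is a bounded integer knapsack.
Z has the best ratio (10/8); taking only Z gives at most 3×10 = 30 (stopped by the supply cap of 3).
Mixing does better — 3×Z and 1×L: area 30 ≤ 32, yield 3·10 + 1·4 = 34.

34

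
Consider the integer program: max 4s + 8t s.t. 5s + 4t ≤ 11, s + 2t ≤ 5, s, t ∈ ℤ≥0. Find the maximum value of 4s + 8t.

The continuous relaxation peaks at (0, 2.5) with value 20.00; rounding to a feasible lattice point costs some objective.
(s,t)=(0,2): 5·0+4·2=8≤11, 1·0+2·2=4≤5, objective 16.
(s,t)=(1,1): 5·1+4·1=9≤11, 1·1+2·1=3≤5, objective 12.
(s,t)=(0,1): 5·0+4·1=4≤11, 1·0+2·1=2≤5, objective 8.
Maximum is 16 at (s,t)=(0,2).

16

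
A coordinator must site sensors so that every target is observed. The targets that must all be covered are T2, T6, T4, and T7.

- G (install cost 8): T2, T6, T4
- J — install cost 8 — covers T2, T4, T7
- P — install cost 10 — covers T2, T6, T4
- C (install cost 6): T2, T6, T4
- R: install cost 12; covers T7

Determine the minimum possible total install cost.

14

Choose J and C: together they cover T2, T6, T4, T7 — every target.
Total install cost: 8 + 6 = 14.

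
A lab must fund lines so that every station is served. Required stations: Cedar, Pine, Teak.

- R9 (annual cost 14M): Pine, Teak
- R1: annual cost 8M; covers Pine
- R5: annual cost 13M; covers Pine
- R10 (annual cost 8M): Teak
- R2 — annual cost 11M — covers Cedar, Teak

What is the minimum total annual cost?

Choose R1 and R2: together they cover Cedar, Pine, Teak — every station.
Total annual cost: 8 + 11 = 19.
No cover costs less than 19.

19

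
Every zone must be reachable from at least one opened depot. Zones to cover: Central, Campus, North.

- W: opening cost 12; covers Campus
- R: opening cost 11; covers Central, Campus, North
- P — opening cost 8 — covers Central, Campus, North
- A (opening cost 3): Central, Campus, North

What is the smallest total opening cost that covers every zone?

3

A alone covers Central, Campus, North — every zone.
Total opening cost: 3.
No cover costs less than 3.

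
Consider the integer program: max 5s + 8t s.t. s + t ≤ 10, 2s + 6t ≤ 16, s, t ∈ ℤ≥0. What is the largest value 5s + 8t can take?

(s,t)=(8,0) is feasible, giving 40.
(s,t)=(7,0) is feasible, giving 35.
The best lattice point is (8,0), giving 40.

40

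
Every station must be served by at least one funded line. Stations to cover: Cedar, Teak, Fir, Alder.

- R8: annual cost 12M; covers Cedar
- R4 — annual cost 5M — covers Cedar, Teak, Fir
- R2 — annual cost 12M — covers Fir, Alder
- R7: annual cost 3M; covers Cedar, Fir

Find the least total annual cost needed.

This is an integer covering problem.
Choose R4 and R2: together they cover Cedar, Teak, Fir, Alder — every station.
Total annual cost: 5 + 12 = 17.

17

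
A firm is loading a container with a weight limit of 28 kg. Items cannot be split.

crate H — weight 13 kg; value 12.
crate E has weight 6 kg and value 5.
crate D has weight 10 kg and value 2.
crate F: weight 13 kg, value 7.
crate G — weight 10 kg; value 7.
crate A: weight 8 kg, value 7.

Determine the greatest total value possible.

24

This is an integer program with binary decision variables.
Allowing fractional choices, the relaxed optimum would be about 24.7, but items are indivisible.
crate H + crate E + crate A: weight 13 + 6 + 8 = 27 ≤ 28, value 12 + 5 + 7 = 24.
crate H + crate G: weight 13 + 10 = 23 ≤ 28, value 12 + 7 = 19.
crate H + crate A: weight 13 + 8 = 21 ≤ 28, value 12 + 7 = 19.
Best is crate H, crate E, and crate A with total value 24.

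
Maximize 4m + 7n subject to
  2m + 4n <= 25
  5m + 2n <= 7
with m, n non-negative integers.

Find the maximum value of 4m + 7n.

21

(m,n)=(0,3): 2·0+4·3=12≤25, 5·0+2·3=6≤7, objective 21.
(m,n)=(0,2): 2·0+4·2=8≤25, 5·0+2·2=4≤7, objective 14.
Maximum is 21 at (m,n)=(0,3).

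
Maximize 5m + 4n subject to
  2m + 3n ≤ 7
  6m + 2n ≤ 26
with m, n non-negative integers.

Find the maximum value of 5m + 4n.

The continuous relaxation peaks at (3.5, 0) with value 17.50; rounding to a feasible lattice point costs some objective.
(m,n)=(3,0) is feasible, giving 15.
(m,n)=(2,1) is feasible, giving 14.
The best lattice point is (3,0), giving 15.

15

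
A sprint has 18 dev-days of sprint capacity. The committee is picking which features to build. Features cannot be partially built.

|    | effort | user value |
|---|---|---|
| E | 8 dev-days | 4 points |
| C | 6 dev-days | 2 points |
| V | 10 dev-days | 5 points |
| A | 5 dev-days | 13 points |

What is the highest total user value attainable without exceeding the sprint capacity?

18

E + A: effort 8 + 5 = 13 ≤ 18, user value 4 + 13 = 17.
C + A: effort 6 + 5 = 11 ≤ 18, user value 2 + 13 = 15.
V + A: effort 10 + 5 = 15 ≤ 18, user value 5 + 13 = 18.
Best is V and A with total user value 18.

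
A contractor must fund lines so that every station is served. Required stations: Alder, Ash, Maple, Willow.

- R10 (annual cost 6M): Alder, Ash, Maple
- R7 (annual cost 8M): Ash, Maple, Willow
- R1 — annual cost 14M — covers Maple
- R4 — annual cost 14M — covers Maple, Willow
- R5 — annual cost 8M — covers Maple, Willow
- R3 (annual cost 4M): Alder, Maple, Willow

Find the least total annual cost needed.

10

Choose R10 and R3: together they cover Alder, Ash, Maple, Willow — every station.
Total annual cost: 6 + 4 = 10.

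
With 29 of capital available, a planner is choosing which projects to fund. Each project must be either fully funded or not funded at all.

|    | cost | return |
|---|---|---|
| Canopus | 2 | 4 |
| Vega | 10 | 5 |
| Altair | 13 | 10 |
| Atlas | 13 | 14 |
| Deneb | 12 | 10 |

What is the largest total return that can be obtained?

Take Canopus, Atlas, and Deneb: cost 2 + 13 + 12 = 27 ≤ 29, return 4 + 14 + 10 = 28.
No feasible combination exceeds this.

28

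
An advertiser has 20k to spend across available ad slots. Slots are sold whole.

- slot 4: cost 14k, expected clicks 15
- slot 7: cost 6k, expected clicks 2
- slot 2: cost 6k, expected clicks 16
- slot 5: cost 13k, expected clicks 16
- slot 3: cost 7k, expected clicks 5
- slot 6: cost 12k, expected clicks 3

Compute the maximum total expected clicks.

32

Allowing fractional choices, the relaxed optimum would be about 33.1, but ad slots are indivisible.
slot 2 + slot 5: cost 6 + 13 = 19 ≤ 20, expected clicks 16 + 16 = 32.
slot 4 + slot 2: cost 14 + 6 = 20 ≤ 20, expected clicks 15 + 16 = 31.
slot 7 + slot 2 + slot 3: cost 6 + 6 + 7 = 19 ≤ 20, expected clicks 2 + 16 + 5 = 23.
Best is slot 2 and slot 5 with total expected clicks 32.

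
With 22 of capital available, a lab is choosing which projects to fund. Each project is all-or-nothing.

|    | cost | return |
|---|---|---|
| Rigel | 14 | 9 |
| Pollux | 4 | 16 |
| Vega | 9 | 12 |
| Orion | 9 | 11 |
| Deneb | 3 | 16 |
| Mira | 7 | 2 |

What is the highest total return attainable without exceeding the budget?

This is an integer program with binary decision variables.
Pollux + Vega + Deneb: cost 4 + 9 + 3 = 16 ≤ 22, return 16 + 12 + 16 = 44.
Pollux + Orion + Deneb: cost 4 + 9 + 3 = 16 ≤ 22, return 16 + 11 + 16 = 43.
Best is Pollux, Vega, and Deneb with total return 44.

44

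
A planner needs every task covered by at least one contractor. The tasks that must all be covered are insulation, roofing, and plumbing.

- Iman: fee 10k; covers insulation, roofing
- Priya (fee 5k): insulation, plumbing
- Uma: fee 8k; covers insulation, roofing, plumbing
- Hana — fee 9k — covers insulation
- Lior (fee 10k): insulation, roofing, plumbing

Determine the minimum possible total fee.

8

The greedy cost-per-new-task heuristic would pick Priya and Uma for 13, but a cheaper cover exists.
Uma alone covers insulation, roofing, plumbing — every task.
Total fee: 8.
No cover costs less than 8.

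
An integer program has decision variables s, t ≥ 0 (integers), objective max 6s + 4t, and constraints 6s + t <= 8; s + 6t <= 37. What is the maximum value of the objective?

24

Relaxing integrality, the LP optimum is 26.34 at (s,t) = (0.314, 6.11), which is not an integer point.
(s,t)=(0,6): 6·0+1·6=6≤8, 1·0+6·6=36≤37, objective 24.
(s,t)=(0,5): 6·0+1·5=5≤8, 1·0+6·5=30≤37, objective 20.
Maximum is 24 at (s,t)=(0,6).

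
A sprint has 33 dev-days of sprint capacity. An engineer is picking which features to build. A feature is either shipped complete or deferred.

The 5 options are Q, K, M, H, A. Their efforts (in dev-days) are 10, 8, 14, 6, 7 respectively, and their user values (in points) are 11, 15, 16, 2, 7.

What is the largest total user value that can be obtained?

42

Take Q, K, and M: effort 10 + 8 + 14 = 32 ≤ 33, user value 11 + 15 + 16 = 42.
No other feasible combination does better.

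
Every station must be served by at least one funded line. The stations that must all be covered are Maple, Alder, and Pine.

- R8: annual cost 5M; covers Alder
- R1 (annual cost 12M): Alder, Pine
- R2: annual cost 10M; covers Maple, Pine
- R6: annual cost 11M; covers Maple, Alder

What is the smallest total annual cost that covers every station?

15

Choose R8 and R2: together they cover Maple, Alder, Pine — every station.
Total annual cost: 5 + 10 = 15.
No cover costs less than 15.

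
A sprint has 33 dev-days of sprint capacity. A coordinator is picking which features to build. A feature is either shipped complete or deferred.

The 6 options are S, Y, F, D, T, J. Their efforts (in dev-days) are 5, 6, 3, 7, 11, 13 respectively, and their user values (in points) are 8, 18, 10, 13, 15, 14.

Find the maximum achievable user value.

64

Allowing fractional choices, the relaxed optimum would be about 65.1, but features are indivisible.
S + Y + F + D + T: effort 5 + 6 + 3 + 7 + 11 = 32 ≤ 33, user value 8 + 18 + 10 + 13 + 15 = 64.
Y + F + T + J: effort 6 + 3 + 11 + 13 = 33 ≤ 33, user value 18 + 10 + 15 + 14 = 57.
Best is S, Y, F, D, and T with total user value 64.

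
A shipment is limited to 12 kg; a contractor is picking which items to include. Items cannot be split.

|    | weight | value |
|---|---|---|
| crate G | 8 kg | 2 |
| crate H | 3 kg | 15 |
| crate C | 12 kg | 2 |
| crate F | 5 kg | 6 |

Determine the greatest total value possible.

crate H + crate F: weight 3 + 5 = 8 ≤ 12, value 15 + 6 = 21.
crate H: weight 3 ≤ 12, value 15.
crate G + crate H: weight 8 + 3 = 11 ≤ 12, value 2 + 15 = 17.
Best is crate H and crate F with total value 21.

21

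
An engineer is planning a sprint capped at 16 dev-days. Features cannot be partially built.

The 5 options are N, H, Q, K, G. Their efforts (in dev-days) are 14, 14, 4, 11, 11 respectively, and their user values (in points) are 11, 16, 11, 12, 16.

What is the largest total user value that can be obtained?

27

This is a 0-1 knapsack instance.
Allowing fractional choices, the relaxed optimum would be about 28.1, but features are indivisible.
Q + K: effort 4 + 11 = 15 ≤ 16, user value 11 + 12 = 23.
G: effort 11 ≤ 16, user value 16.
Q + G: effort 4 + 11 = 15 ≤ 16, user value 11 + 16 = 27.
Best is Q and G with total user value 27.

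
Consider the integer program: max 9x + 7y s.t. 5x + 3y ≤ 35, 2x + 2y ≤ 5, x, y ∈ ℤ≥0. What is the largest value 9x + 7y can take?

18

The continuous relaxation peaks at (2.5, 0) with value 22.50; rounding to a feasible lattice point costs some objective.
(x,y)=(2,0): 5·2+3·0=10≤35, 2·2+2·0=4≤5, objective 18.
(x,y)=(1,1): 5·1+3·1=8≤35, 2·1+2·1=4≤5, objective 16.
(x,y)=(1,0): 5·1+3·0=5≤35, 2·1+2·0=2≤5, objective 9.
Maximum is 18 at (x,y)=(2,0).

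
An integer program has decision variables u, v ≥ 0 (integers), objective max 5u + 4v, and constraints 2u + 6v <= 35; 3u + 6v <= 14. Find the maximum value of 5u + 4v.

The continuous relaxation peaks at (4.67, 0) with value 23.33; rounding to a feasible lattice point costs some objective.
(u,v)=(4,0): 2·4+6·0=8≤35, 3·4+6·0=12≤14, objective 20.
(u,v)=(3,0): 2·3+6·0=6≤35, 3·3+6·0=9≤14, objective 15.
Maximum is 20 at (u,v)=(4,0).

20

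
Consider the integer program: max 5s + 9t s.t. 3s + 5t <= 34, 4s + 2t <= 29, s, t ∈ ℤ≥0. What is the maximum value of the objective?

The continuous relaxation peaks at (0, 6.8) with value 61.20; rounding to a feasible lattice point costs some objective.
(s,t)=(3,5): 3·3+5·5=34≤34, 4·3+2·5=22≤29, objective 60.
(s,t)=(1,6): 3·1+5·6=33≤34, 4·1+2·6=16≤29, objective 59.
(s,t)=(4,4): 3·4+5·4=32≤34, 4·4+2·4=24≤29, objective 56.
Maximum is 60 at (s,t)=(3,5).

60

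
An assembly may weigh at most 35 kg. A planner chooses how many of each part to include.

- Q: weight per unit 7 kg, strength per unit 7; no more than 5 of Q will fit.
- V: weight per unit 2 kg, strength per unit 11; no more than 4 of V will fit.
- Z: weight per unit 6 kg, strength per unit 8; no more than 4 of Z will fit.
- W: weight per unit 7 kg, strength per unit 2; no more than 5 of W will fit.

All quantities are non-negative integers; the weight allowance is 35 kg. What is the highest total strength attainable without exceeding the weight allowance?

76

V has the best ratio (11/2); taking only V gives at most 4×11 = 44 (stopped by the supply cap of 4).
Mixing does better — 4×V and 4×Z: weight 32 ≤ 35, strength 4·11 + 4·8 = 76.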